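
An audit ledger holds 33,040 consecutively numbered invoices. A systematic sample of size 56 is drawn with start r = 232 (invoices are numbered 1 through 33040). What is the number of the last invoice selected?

k = 33040/56 = 590
56th selection = r + (56−1)·k = 232 + 55×590 = 232 + 32450 = 32682

32682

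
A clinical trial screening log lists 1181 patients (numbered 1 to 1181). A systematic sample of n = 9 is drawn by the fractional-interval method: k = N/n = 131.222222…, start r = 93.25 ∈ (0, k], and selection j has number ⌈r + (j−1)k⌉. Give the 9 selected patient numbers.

j=1: r + 0k = 93.25 → ⌈·⌉ = 94
j=2: r + 1k = 224.472222… → ⌈·⌉ = 225
j=3: r + 2k = 355.694444… → ⌈·⌉ = 356
j=4: r + 3k = 486.916666… → ⌈·⌉ = 487
j=5: r + 4k = 618.138888… → ⌈·⌉ = 619
j=6: r + 5k = 749.361111… → ⌈·⌉ = 750
j=7: r + 6k = 880.583333… → ⌈·⌉ = 881
j=8: r + 7k = 1011.805555… → ⌈·⌉ = 1012
j=9: r + 8k = 1143.027777… → ⌈·⌉ = 1144

94, 225, 356, 487, 619, 750, 881, 1012, 1144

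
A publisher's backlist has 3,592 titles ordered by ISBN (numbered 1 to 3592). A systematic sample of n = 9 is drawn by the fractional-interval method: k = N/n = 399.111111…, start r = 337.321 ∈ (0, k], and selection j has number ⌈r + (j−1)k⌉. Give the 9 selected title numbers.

338, 737, 1136, 1535, 1934, 2333, 2732, 3132, 3531

j=1: r + 0k = 337.321 → ⌈·⌉ = 338
j=2: r + 1k = 736.432111… → ⌈·⌉ = 737
j=3: r + 2k = 1135.543222… → ⌈·⌉ = 1136
j=4: r + 3k = 1534.654333… → ⌈·⌉ = 1535
j=5: r + 4k = 1933.765444… → ⌈·⌉ = 1934
j=6: r + 5k = 2332.876555… → ⌈·⌉ = 2333
j=7: r + 6k = 2731.987666… → ⌈·⌉ = 2732
j=8: r + 7k = 3131.098777… → ⌈·⌉ = 3132
j=9: r + 8k = 3530.209888… → ⌈·⌉ = 3531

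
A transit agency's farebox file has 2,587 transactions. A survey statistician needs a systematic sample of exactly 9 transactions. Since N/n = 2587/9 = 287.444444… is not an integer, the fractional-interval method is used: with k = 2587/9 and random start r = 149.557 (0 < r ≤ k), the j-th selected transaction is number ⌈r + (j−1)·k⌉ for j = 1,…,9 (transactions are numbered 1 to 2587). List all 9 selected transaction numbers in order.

150, 438, 725, 1012, 1300, 1587, 1875, 2162, 2450

j=1: r + 0k = 149.557 → ⌈·⌉ = 150
j=2: r + 1k = 437.001444… → ⌈·⌉ = 438
j=3: r + 2k = 724.445888… → ⌈·⌉ = 725
j=4: r + 3k = 1011.890333… → ⌈·⌉ = 1012
j=5: r + 4k = 1299.334777… → ⌈·⌉ = 1300
j=6: r + 5k = 1586.779222… → ⌈·⌉ = 1587
j=7: r + 6k = 1874.223666… → ⌈·⌉ = 1875
j=8: r + 7k = 2161.668111… → ⌈·⌉ = 2162
j=9: r + 8k = 2449.112555… → ⌈·⌉ = 2450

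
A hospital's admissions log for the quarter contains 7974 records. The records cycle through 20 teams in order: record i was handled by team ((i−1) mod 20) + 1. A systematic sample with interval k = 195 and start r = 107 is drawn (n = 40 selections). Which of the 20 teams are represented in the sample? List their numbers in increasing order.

2, 7, 12, 17

Consecutive selections differ by k = 195, so their team numbers differ by 195 mod 20 = 15.
gcd(195, 20) = 5, so the sample visits 20/5 = 4 distinct residues mod 20.
Start 107 is team 7; the teams hit are 2, 7, 12, 17.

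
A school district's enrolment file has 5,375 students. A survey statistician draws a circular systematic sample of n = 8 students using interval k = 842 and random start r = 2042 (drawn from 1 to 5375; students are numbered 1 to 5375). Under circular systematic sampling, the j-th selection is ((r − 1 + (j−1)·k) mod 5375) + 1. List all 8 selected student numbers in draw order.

2042, 2884, 3726, 4568, 35, 877, 1719, 2561

Selection 1: 2042
Selection 2: 2042 + 842 = 2884
Selection 3: 2884 + 842 = 3726
Selection 4: 3726 + 842 = 4568
Selection 5: 4568 + 842 = 5410 → 5410 − 5375 = 35
Selection 6: 35 + 842 = 877
Selection 7: 877 + 842 = 1719
Selection 8: 1719 + 842 = 2561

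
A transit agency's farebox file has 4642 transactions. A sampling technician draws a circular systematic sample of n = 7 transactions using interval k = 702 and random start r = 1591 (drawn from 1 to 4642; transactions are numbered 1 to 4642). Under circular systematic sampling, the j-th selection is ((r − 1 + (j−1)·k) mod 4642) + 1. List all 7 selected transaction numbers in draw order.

Selection 1: 1591
Selection 2: 1591 + 702 = 2293
Selection 3: 2293 + 702 = 2995
Selection 4: 2995 + 702 = 3697
Selection 5: 3697 + 702 = 4399
Selection 6: 4399 + 702 = 5101 → 5101 − 4642 = 459
Selection 7: 459 + 702 = 1161

1591, 2293, 2995, 3697, 4399, 459, 1161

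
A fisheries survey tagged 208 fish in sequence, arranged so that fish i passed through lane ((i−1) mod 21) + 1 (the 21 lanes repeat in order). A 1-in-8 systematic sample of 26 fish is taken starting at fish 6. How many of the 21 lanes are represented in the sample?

Consecutive selections differ by k = 8, so their lane numbers differ by 8 mod 21 = 8.
gcd(8, 21) = 1, so the sample visits 21/1 = 21 distinct residues mod 21.
Start 6 is lane 6; the lanes hit are 1, 2, 3, 4, 5, 6, 7, 8, 9, 10, 11, 12, 13, 14, 15, 16, 17, 18, 19, 20, 21.

21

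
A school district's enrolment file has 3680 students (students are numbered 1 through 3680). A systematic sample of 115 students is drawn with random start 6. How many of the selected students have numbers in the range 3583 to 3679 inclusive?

3

k = 3680/115 = 32
First selection ≥ 3583: 6 + ⌈(3583−6)/32⌉·32 = 6 + 112×32 = 3590
Last selection ≤ 3679: 6 + ⌊(3679−6)/32⌋·32 = 6 + 114×32 = 3654
Count = 114 − 112 + 1 = 3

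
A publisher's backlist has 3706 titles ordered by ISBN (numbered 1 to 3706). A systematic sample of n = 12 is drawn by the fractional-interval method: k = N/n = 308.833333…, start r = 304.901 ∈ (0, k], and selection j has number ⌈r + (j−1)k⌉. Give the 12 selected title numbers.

j=1: r + 0k = 304.901 → ⌈·⌉ = 305
j=2: r + 1k = 613.734333… → ⌈·⌉ = 614
j=3: r + 2k = 922.567666… → ⌈·⌉ = 923
j=4: r + 3k = 1231.401 → ⌈·⌉ = 1232
j=5: r + 4k = 1540.234333… → ⌈·⌉ = 1541
j=6: r + 5k = 1849.067666… → ⌈·⌉ = 1850
j=7: r + 6k = 2157.901 → ⌈·⌉ = 2158
j=8: r + 7k = 2466.734333… → ⌈·⌉ = 2467
j=9: r + 8k = 2775.567666… → ⌈·⌉ = 2776
j=10: r + 9k = 3084.401 → ⌈·⌉ = 3085
j=11: r + 10k = 3393.234333… → ⌈·⌉ = 3394
j=12: r + 11k = 3702.067666… → ⌈·⌉ = 3703

305, 614, 923, 1232, 1541, 1850, 2158, 2467, 2776, 3085, 3394, 3703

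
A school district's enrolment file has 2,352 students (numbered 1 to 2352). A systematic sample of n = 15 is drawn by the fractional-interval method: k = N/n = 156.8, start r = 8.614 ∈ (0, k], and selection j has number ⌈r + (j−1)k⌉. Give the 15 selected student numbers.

9, 166, 323, 480, 636, 793, 950, 1107, 1264, 1420, 1577, 1734, 1891, 2048, 2204

j=1: r + 0k = 8.614 → ⌈·⌉ = 9
j=2: r + 1k = 165.414 → ⌈·⌉ = 166
j=3: r + 2k = 322.214 → ⌈·⌉ = 323
j=4: r + 3k = 479.014 → ⌈·⌉ = 480
j=5: r + 4k = 635.814 → ⌈·⌉ = 636
j=6: r + 5k = 792.614 → ⌈·⌉ = 793
j=7: r + 6k = 949.414 → ⌈·⌉ = 950
j=8: r + 7k = 1106.214 → ⌈·⌉ = 1107
j=9: r + 8k = 1263.014 → ⌈·⌉ = 1264
j=10: r + 9k = 1419.814 → ⌈·⌉ = 1420
j=11: r + 10k = 1576.614 → ⌈·⌉ = 1577
j=12: r + 11k = 1733.414 → ⌈·⌉ = 1734
j=13: r + 12k = 1890.214 → ⌈·⌉ = 1891
j=14: r + 13k = 2047.014 → ⌈·⌉ = 2048
j=15: r + 14k = 2203.814 → ⌈·⌉ = 2204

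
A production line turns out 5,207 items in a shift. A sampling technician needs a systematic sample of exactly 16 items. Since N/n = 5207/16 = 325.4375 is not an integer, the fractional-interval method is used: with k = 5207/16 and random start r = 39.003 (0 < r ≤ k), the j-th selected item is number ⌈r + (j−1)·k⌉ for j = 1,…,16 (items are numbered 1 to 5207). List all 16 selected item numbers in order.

j=1: r + 0k = 39.003 → ⌈·⌉ = 40
j=2: r + 1k = 364.4405 → ⌈·⌉ = 365
j=3: r + 2k = 689.878 → ⌈·⌉ = 690
j=4: r + 3k = 1015.3155 → ⌈·⌉ = 1016
j=5: r + 4k = 1340.753 → ⌈·⌉ = 1341
j=6: r + 5k = 1666.1905 → ⌈·⌉ = 1667
j=7: r + 6k = 1991.628 → ⌈·⌉ = 1992
j=8: r + 7k = 2317.0655 → ⌈·⌉ = 2318
j=9: r + 8k = 2642.503 → ⌈·⌉ = 2643
j=10: r + 9k = 2967.9405 → ⌈·⌉ = 2968
j=11: r + 10k = 3293.378 → ⌈·⌉ = 3294
j=12: r + 11k = 3618.8155 → ⌈·⌉ = 3619
j=13: r + 12k = 3944.253 → ⌈·⌉ = 3945
j=14: r + 13k = 4269.6905 → ⌈·⌉ = 4270
j=15: r + 14k = 4595.128 → ⌈·⌉ = 4596
j=16: r + 15k = 4920.5655 → ⌈·⌉ = 4921

40, 365, 690, 1016, 1341, 1667, 1992, 2318, 2643, 2968, 3294, 3619, 3945, 4270, 4596, 4921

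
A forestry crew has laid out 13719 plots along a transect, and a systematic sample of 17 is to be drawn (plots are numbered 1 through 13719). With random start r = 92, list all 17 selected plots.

k = N/n = 13719/17 = 807
plot 1: 92
plot 2: 92 + 807 = 899
plot 3: 899 + 807 = 1706
plot 4: 1706 + 807 = 2513
plot 5: 2513 + 807 = 3320
plot 6: 3320 + 807 = 4127
plot 7: 4127 + 807 = 4934
plot 8: 4934 + 807 = 5741
plot 9: 5741 + 807 = 6548
plot 10: 6548 + 807 = 7355
plot 11: 7355 + 807 = 8162
plot 12: 8162 + 807 = 8969
plot 13: 8969 + 807 = 9776
plot 14: 9776 + 807 = 10583
plot 15: 10583 + 807 = 11390
plot 16: 11390 + 807 = 12197
plot 17: 12197 + 807 = 13004

92, 899, 1706, 2513, 3320, 4127, 4934, 5741, 6548, 7355, 8162, 8969, 9776, 10583, 11390, 12197, 13004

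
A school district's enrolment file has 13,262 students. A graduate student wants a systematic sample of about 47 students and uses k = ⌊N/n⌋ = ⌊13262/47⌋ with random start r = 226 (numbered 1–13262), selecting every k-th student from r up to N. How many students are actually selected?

47

k = ⌊13262/47⌋ = 282
Achieved size = ⌊(13262 − 226)/282⌋ + 1 = ⌊13036/282⌋ + 1 = 46 + 1 = 47
(last selection: 226 + 46×282 = 13198 ≤ 13262; next would be 13480 > 13262)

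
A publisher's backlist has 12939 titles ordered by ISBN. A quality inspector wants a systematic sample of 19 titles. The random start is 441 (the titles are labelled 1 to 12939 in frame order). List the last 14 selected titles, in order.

3846, 4527, 5208, 5889, 6570, 7251, 7932, 8613, 9294, 9975, 10656, 11337, 12018, 12699

k = N/n = 12939/19 = 681
6th selection = 441 + 5×681 = 3846
7th: 3846 + 681 = 4527
8th: 4527 + 681 = 5208
9th: 5208 + 681 = 5889
10th: 5889 + 681 = 6570
11th: 6570 + 681 = 7251
12th: 7251 + 681 = 7932
13th: 7932 + 681 = 8613
14th: 8613 + 681 = 9294
15th: 9294 + 681 = 9975
16th: 9975 + 681 = 10656
17th: 10656 + 681 = 11337
18th: 11337 + 681 = 12018
19th: 12018 + 681 = 12699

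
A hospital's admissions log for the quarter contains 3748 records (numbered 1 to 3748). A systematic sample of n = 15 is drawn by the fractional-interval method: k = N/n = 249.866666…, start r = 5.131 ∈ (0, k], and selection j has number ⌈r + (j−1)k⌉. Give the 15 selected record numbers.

j=1: r + 0k = 5.131 → ⌈·⌉ = 6
j=2: r + 1k = 254.997666… → ⌈·⌉ = 255
j=3: r + 2k = 504.864333… → ⌈·⌉ = 505
j=4: r + 3k = 754.731 → ⌈·⌉ = 755
j=5: r + 4k = 1004.597666… → ⌈·⌉ = 1005
j=6: r + 5k = 1254.464333… → ⌈·⌉ = 1255
j=7: r + 6k = 1504.331 → ⌈·⌉ = 1505
j=8: r + 7k = 1754.197666… → ⌈·⌉ = 1755
j=9: r + 8k = 2004.064333… → ⌈·⌉ = 2005
j=10: r + 9k = 2253.931 → ⌈·⌉ = 2254
j=11: r + 10k = 2503.797666… → ⌈·⌉ = 2504
j=12: r + 11k = 2753.664333… → ⌈·⌉ = 2754
j=13: r + 12k = 3003.531 → ⌈·⌉ = 3004
j=14: r + 13k = 3253.397666… → ⌈·⌉ = 3254
j=15: r + 14k = 3503.264333… → ⌈·⌉ = 3504

6, 255, 505, 755, 1005, 1255, 1505, 1755, 2005, 2254, 2504, 2754, 3004, 3254, 3504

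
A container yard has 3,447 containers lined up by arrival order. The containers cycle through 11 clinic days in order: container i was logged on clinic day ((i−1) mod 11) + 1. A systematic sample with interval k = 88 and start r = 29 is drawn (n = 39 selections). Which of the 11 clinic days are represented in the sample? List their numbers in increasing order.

7

Consecutive selections differ by k = 88, so their clinic day numbers differ by 88 mod 11 = 0.
gcd(88, 11) = 11, so the sample visits 11/11 = 1 distinct residues mod 11.
Start 29 is clinic day 7; the clinic days hit are 7.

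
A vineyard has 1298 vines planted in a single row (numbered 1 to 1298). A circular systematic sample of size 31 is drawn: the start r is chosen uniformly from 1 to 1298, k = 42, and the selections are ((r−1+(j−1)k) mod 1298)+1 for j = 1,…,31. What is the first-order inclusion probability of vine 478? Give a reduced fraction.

For each position j, as r ranges over 1…1298 the j-th selection hits every vine exactly once, so vine 478 is selected for exactly 31 of the 1298 starts.
Inclusion probability = 31/1298.

31/1298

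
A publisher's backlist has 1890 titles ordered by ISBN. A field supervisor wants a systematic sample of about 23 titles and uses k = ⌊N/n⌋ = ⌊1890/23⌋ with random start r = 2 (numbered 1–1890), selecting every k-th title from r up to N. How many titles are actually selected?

24

k = ⌊1890/23⌋ = 82
Achieved size = ⌊(1890 − 2)/82⌋ + 1 = ⌊1888/82⌋ + 1 = 23 + 1 = 24
(last selection: 2 + 23×82 = 1888 ≤ 1890; next would be 1970 > 1890)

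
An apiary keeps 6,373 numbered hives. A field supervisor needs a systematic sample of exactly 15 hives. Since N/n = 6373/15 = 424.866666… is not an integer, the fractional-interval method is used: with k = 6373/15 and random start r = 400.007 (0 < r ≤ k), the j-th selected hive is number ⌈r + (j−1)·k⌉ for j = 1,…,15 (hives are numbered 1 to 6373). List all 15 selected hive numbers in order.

401, 825, 1250, 1675, 2100, 2525, 2950, 3375, 3799, 4224, 4649, 5074, 5499, 5924, 6349

j=1: r + 0k = 400.007 → ⌈·⌉ = 401
j=2: r + 1k = 824.873666… → ⌈·⌉ = 825
j=3: r + 2k = 1249.740333… → ⌈·⌉ = 1250
j=4: r + 3k = 1674.607 → ⌈·⌉ = 1675
j=5: r + 4k = 2099.473666… → ⌈·⌉ = 2100
j=6: r + 5k = 2524.340333… → ⌈·⌉ = 2525
j=7: r + 6k = 2949.207 → ⌈·⌉ = 2950
j=8: r + 7k = 3374.073666… → ⌈·⌉ = 3375
j=9: r + 8k = 3798.940333… → ⌈·⌉ = 3799
j=10: r + 9k = 4223.807 → ⌈·⌉ = 4224
j=11: r + 10k = 4648.673666… → ⌈·⌉ = 4649
j=12: r + 11k = 5073.540333… → ⌈·⌉ = 5074
j=13: r + 12k = 5498.407 → ⌈·⌉ = 5499
j=14: r + 13k = 5923.273666… → ⌈·⌉ = 5924
j=15: r + 14k = 6348.140333… → ⌈·⌉ = 6349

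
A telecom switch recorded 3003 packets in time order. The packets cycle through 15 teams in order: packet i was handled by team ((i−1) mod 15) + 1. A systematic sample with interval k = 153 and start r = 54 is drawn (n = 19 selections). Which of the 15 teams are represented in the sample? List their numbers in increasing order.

Consecutive selections differ by k = 153, so their team numbers differ by 153 mod 15 = 3.
gcd(153, 15) = 3, so the sample visits 15/3 = 5 distinct residues mod 15.
Start 54 is team 9; the teams hit are 3, 6, 9, 12, 15.

3, 6, 9, 12, 15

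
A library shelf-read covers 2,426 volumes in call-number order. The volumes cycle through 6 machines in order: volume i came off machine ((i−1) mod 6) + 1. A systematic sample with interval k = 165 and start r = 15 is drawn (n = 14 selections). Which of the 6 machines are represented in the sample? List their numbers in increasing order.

3, 6

Consecutive selections differ by k = 165, so their machine numbers differ by 165 mod 6 = 3.
gcd(165, 6) = 3, so the sample visits 6/3 = 2 distinct residues mod 6.
Start 15 is machine 3; the machines hit are 3, 6.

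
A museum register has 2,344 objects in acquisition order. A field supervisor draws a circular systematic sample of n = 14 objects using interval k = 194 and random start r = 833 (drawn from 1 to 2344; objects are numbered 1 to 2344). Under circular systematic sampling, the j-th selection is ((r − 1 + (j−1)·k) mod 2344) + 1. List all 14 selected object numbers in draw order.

Selection 1: 833
Selection 2: 833 + 194 = 1027
Selection 3: 1027 + 194 = 1221
Selection 4: 1221 + 194 = 1415
Selection 5: 1415 + 194 = 1609
Selection 6: 1609 + 194 = 1803
Selection 7: 1803 + 194 = 1997
Selection 8: 1997 + 194 = 2191
Selection 9: 2191 + 194 = 2385 → 2385 − 2344 = 41
Selection 10: 41 + 194 = 235
Selection 11: 235 + 194 = 429
Selection 12: 429 + 194 = 623
Selection 13: 623 + 194 = 817
Selection 14: 817 + 194 = 1011

833, 1027, 1221, 1415, 1609, 1803, 1997, 2191, 41, 235, 429, 623, 817, 1011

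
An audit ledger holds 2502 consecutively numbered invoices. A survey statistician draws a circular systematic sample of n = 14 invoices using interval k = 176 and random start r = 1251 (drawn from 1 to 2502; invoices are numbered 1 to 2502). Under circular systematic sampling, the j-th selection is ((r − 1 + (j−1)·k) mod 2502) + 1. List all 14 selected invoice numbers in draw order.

1251, 1427, 1603, 1779, 1955, 2131, 2307, 2483, 157, 333, 509, 685, 861, 1037

Selection 1: 1251
Selection 2: 1251 + 176 = 1427
Selection 3: 1427 + 176 = 1603
Selection 4: 1603 + 176 = 1779
Selection 5: 1779 + 176 = 1955
Selection 6: 1955 + 176 = 2131
Selection 7: 2131 + 176 = 2307
Selection 8: 2307 + 176 = 2483
Selection 9: 2483 + 176 = 2659 → 2659 − 2502 = 157
Selection 10: 157 + 176 = 333
Selection 11: 333 + 176 = 509
Selection 12: 509 + 176 = 685
Selection 13: 685 + 176 = 861
Selection 14: 861 + 176 = 1037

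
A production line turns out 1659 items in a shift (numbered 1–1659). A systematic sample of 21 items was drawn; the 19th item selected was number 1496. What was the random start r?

k = 1659/21 = 79
r = 1496 − (19−1)×79 = 1496 − 1422 = 74

74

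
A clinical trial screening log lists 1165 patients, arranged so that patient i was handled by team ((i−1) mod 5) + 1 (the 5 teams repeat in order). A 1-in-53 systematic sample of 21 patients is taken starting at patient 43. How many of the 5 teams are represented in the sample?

Consecutive selections differ by k = 53, so their team numbers differ by 53 mod 5 = 3.
gcd(53, 5) = 1, so the sample visits 5/1 = 5 distinct residues mod 5.
Start 43 is team 3; the teams hit are 1, 2, 3, 4, 5.

5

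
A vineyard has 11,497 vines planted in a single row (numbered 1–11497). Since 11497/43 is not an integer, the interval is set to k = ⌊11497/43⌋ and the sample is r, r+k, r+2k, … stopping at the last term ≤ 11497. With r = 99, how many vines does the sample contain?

k = ⌊11497/43⌋ = 267
Achieved size = ⌊(11497 − 99)/267⌋ + 1 = ⌊11398/267⌋ + 1 = 42 + 1 = 43
(last selection: 99 + 42×267 = 11313 ≤ 11497; next would be 11580 > 11497)

43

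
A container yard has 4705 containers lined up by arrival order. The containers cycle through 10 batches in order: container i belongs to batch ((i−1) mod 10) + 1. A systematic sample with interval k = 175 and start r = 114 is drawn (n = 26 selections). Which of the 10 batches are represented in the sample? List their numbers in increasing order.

4, 9

Consecutive selections differ by k = 175, so their batch numbers differ by 175 mod 10 = 5.
gcd(175, 10) = 5, so the sample visits 10/5 = 2 distinct residues mod 10.
Start 114 is batch 4; the batches hit are 4, 9.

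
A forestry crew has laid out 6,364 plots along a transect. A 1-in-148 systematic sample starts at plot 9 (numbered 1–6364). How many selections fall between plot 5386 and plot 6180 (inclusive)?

5

k = 148
First selection ≥ 5386: 9 + ⌈(5386−9)/148⌉·148 = 9 + 37×148 = 5485
Last selection ≤ 6180: 9 + ⌊(6180−9)/148⌋·148 = 9 + 41×148 = 6077
Count = 41 − 37 + 1 = 5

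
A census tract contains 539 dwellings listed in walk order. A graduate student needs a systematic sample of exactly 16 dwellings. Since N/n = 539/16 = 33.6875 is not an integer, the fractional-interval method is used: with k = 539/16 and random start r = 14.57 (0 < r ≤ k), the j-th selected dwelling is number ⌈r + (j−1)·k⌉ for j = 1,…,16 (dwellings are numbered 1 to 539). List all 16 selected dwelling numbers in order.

15, 49, 82, 116, 150, 184, 217, 251, 285, 318, 352, 386, 419, 453, 487, 520

j=1: r + 0k = 14.57 → ⌈·⌉ = 15
j=2: r + 1k = 48.2575 → ⌈·⌉ = 49
j=3: r + 2k = 81.945 → ⌈·⌉ = 82
j=4: r + 3k = 115.6325 → ⌈·⌉ = 116
j=5: r + 4k = 149.32 → ⌈·⌉ = 150
j=6: r + 5k = 183.0075 → ⌈·⌉ = 184
j=7: r + 6k = 216.695 → ⌈·⌉ = 217
j=8: r + 7k = 250.3825 → ⌈·⌉ = 251
j=9: r + 8k = 284.07 → ⌈·⌉ = 285
j=10: r + 9k = 317.7575 → ⌈·⌉ = 318
j=11: r + 10k = 351.445 → ⌈·⌉ = 352
j=12: r + 11k = 385.1325 → ⌈·⌉ = 386
j=13: r + 12k = 418.82 → ⌈·⌉ = 419
j=14: r + 13k = 452.5075 → ⌈·⌉ = 453
j=15: r + 14k = 486.195 → ⌈·⌉ = 487
j=16: r + 15k = 519.8825 → ⌈·⌉ = 520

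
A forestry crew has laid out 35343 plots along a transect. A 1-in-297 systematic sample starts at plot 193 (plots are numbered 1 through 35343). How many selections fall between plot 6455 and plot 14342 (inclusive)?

k = 297
First selection ≥ 6455: 193 + ⌈(6455−193)/297⌉·297 = 193 + 22×297 = 6727
Last selection ≤ 14342: 193 + ⌊(14342−193)/297⌋·297 = 193 + 47×297 = 14152
Count = 47 − 22 + 1 = 26

26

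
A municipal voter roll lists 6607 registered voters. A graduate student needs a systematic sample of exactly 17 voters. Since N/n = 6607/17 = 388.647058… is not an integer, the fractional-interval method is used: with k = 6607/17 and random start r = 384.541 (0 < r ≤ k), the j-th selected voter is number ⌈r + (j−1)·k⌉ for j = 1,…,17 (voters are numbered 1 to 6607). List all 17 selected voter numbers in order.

j=1: r + 0k = 384.541 → ⌈·⌉ = 385
j=2: r + 1k = 773.188058… → ⌈·⌉ = 774
j=3: r + 2k = 1161.835117… → ⌈·⌉ = 1162
j=4: r + 3k = 1550.482176… → ⌈·⌉ = 1551
j=5: r + 4k = 1939.129235… → ⌈·⌉ = 1940
j=6: r + 5k = 2327.776294… → ⌈·⌉ = 2328
j=7: r + 6k = 2716.423352… → ⌈·⌉ = 2717
j=8: r + 7k = 3105.070411… → ⌈·⌉ = 3106
j=9: r + 8k = 3493.717470… → ⌈·⌉ = 3494
j=10: r + 9k = 3882.364529… → ⌈·⌉ = 3883
j=11: r + 10k = 4271.011588… → ⌈·⌉ = 4272
j=12: r + 11k = 4659.658647… → ⌈·⌉ = 4660
j=13: r + 12k = 5048.305705… → ⌈·⌉ = 5049
j=14: r + 13k = 5436.952764… → ⌈·⌉ = 5437
j=15: r + 14k = 5825.599823… → ⌈·⌉ = 5826
j=16: r + 15k = 6214.246882… → ⌈·⌉ = 6215
j=17: r + 16k = 6602.893941… → ⌈·⌉ = 6603

385, 774, 1162, 1551, 1940, 2328, 2717, 3106, 3494, 3883, 4272, 4660, 5049, 5437, 5826, 6215, 6603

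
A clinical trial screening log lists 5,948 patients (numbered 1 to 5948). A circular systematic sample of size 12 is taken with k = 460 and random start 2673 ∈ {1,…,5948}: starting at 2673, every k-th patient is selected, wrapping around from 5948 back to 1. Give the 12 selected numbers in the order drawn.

2673, 3133, 3593, 4053, 4513, 4973, 5433, 5893, 405, 865, 1325, 1785

Selection 1: 2673
Selection 2: 2673 + 460 = 3133
Selection 3: 3133 + 460 = 3593
Selection 4: 3593 + 460 = 4053
Selection 5: 4053 + 460 = 4513
Selection 6: 4513 + 460 = 4973
Selection 7: 4973 + 460 = 5433
Selection 8: 5433 + 460 = 5893
Selection 9: 5893 + 460 = 6353 → 6353 − 5948 = 405
Selection 10: 405 + 460 = 865
Selection 11: 865 + 460 = 1325
Selection 12: 1325 + 460 = 1785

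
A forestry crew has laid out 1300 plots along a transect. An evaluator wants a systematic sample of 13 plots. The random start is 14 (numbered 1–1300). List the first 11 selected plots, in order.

14, 114, 214, 314, 414, 514, 614, 714, 814, 914, 1014

k = N/n = 1300/13 = 100
plot 1: 14
plot 2: 14 + 100 = 114
plot 3: 114 + 100 = 214
plot 4: 214 + 100 = 314
plot 5: 314 + 100 = 414
plot 6: 414 + 100 = 514
plot 7: 514 + 100 = 614
plot 8: 614 + 100 = 714
plot 9: 714 + 100 = 814
plot 10: 814 + 100 = 914
plot 11: 914 + 100 = 1014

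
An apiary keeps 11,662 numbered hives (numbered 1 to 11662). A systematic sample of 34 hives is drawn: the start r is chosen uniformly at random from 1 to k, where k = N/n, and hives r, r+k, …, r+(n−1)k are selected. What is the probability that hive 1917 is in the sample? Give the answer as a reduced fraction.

1/343

k = 11662/34 = 343.
Hive 1917 is selected iff r ≡ 1917 (mod 343); exactly one such r in {1,…,343}.
Inclusion probability = 1/343.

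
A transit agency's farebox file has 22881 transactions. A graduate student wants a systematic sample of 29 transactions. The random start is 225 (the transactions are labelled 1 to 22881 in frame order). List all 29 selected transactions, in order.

225, 1014, 1803, 2592, 3381, 4170, 4959, 5748, 6537, 7326, 8115, 8904, 9693, 10482, 11271, 12060, 12849, 13638, 14427, 15216, 16005, 16794, 17583, 18372, 19161, 19950, 20739, 21528, 22317

k = N/n = 22881/29 = 789
transaction 1: 225
transaction 2: 225 + 789 = 1014
transaction 3: 1014 + 789 = 1803
transaction 4: 1803 + 789 = 2592
transaction 5: 2592 + 789 = 3381
transaction 6: 3381 + 789 = 4170
transaction 7: 4170 + 789 = 4959
transaction 8: 4959 + 789 = 5748
transaction 9: 5748 + 789 = 6537
transaction 10: 6537 + 789 = 7326
transaction 11: 7326 + 789 = 8115
transaction 12: 8115 + 789 = 8904
transaction 13: 8904 + 789 = 9693
transaction 14: 9693 + 789 = 10482
transaction 15: 10482 + 789 = 11271
transaction 16: 11271 + 789 = 12060
transaction 17: 12060 + 789 = 12849
transaction 18: 12849 + 789 = 13638
transaction 19: 13638 + 789 = 14427
transaction 20: 14427 + 789 = 15216
transaction 21: 15216 + 789 = 16005
transaction 22: 16005 + 789 = 16794
transaction 23: 16794 + 789 = 17583
transaction 24: 17583 + 789 = 18372
transaction 25: 18372 + 789 = 19161
transaction 26: 19161 + 789 = 19950
transaction 27: 19950 + 789 = 20739
transaction 28: 20739 + 789 = 21528
transaction 29: 21528 + 789 = 22317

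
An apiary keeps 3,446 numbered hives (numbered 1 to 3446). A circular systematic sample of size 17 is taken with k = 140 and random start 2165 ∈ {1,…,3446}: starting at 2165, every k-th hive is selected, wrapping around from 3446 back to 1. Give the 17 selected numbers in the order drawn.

Selection 1: 2165
Selection 2: 2165 + 140 = 2305
Selection 3: 2305 + 140 = 2445
Selection 4: 2445 + 140 = 2585
Selection 5: 2585 + 140 = 2725
Selection 6: 2725 + 140 = 2865
Selection 7: 2865 + 140 = 3005
Selection 8: 3005 + 140 = 3145
Selection 9: 3145 + 140 = 3285
Selection 10: 3285 + 140 = 3425
Selection 11: 3425 + 140 = 3565 → 3565 − 3446 = 119
Selection 12: 119 + 140 = 259
Selection 13: 259 + 140 = 399
Selection 14: 399 + 140 = 539
Selection 15: 539 + 140 = 679
Selection 16: 679 + 140 = 819
Selection 17: 819 + 140 = 959

2165, 2305, 2445, 2585, 2725, 2865, 3005, 3145, 3285, 3425, 119, 259, 399, 539, 679, 819, 959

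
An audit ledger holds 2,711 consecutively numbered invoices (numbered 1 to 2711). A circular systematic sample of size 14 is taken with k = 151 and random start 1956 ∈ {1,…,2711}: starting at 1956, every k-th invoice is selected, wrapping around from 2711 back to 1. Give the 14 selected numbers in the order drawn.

1956, 2107, 2258, 2409, 2560, 2711, 151, 302, 453, 604, 755, 906, 1057, 1208

Selection 1: 1956
Selection 2: 1956 + 151 = 2107
Selection 3: 2107 + 151 = 2258
Selection 4: 2258 + 151 = 2409
Selection 5: 2409 + 151 = 2560
Selection 6: 2560 + 151 = 2711
Selection 7: 2711 + 151 = 2862 → 2862 − 2711 = 151
Selection 8: 151 + 151 = 302
Selection 9: 302 + 151 = 453
Selection 10: 453 + 151 = 604
Selection 11: 604 + 151 = 755
Selection 12: 755 + 151 = 906
Selection 13: 906 + 151 = 1057
Selection 14: 1057 + 151 = 1208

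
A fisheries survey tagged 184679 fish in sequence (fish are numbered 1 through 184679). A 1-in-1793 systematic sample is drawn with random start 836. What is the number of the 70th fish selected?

124553

k = 1793
70th selection = r + (70−1)·k = 836 + 69×1793 = 836 + 123717 = 124553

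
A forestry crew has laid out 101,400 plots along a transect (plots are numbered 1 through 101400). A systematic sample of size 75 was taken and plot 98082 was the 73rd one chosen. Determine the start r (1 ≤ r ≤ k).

738

k = 101400/75 = 1352
r = 98082 − (73−1)×1352 = 98082 − 97344 = 738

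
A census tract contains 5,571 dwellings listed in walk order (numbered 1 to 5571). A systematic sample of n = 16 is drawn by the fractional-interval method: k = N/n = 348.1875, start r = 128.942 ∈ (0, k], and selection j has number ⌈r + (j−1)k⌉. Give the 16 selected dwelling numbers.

129, 478, 826, 1174, 1522, 1870, 2219, 2567, 2915, 3263, 3611, 3960, 4308, 4656, 5004, 5352

j=1: r + 0k = 128.942 → ⌈·⌉ = 129
j=2: r + 1k = 477.1295 → ⌈·⌉ = 478
j=3: r + 2k = 825.317 → ⌈·⌉ = 826
j=4: r + 3k = 1173.5045 → ⌈·⌉ = 1174
j=5: r + 4k = 1521.692 → ⌈·⌉ = 1522
j=6: r + 5k = 1869.8795 → ⌈·⌉ = 1870
j=7: r + 6k = 2218.067 → ⌈·⌉ = 2219
j=8: r + 7k = 2566.2545 → ⌈·⌉ = 2567
j=9: r + 8k = 2914.442 → ⌈·⌉ = 2915
j=10: r + 9k = 3262.6295 → ⌈·⌉ = 3263
j=11: r + 10k = 3610.817 → ⌈·⌉ = 3611
j=12: r + 11k = 3959.0045 → ⌈·⌉ = 3960
j=13: r + 12k = 4307.192 → ⌈·⌉ = 4308
j=14: r + 13k = 4655.3795 → ⌈·⌉ = 4656
j=15: r + 14k = 5003.567 → ⌈·⌉ = 5004
j=16: r + 15k = 5351.7545 → ⌈·⌉ = 5352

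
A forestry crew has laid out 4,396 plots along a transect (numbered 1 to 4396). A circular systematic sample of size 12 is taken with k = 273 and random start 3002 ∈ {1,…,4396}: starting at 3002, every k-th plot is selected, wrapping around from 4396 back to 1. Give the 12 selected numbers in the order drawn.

3002, 3275, 3548, 3821, 4094, 4367, 244, 517, 790, 1063, 1336, 1609

Selection 1: 3002
Selection 2: 3002 + 273 = 3275
Selection 3: 3275 + 273 = 3548
Selection 4: 3548 + 273 = 3821
Selection 5: 3821 + 273 = 4094
Selection 6: 4094 + 273 = 4367
Selection 7: 4367 + 273 = 4640 → 4640 − 4396 = 244
Selection 8: 244 + 273 = 517
Selection 9: 517 + 273 = 790
Selection 10: 790 + 273 = 1063
Selection 11: 1063 + 273 = 1336
Selection 12: 1336 + 273 = 1609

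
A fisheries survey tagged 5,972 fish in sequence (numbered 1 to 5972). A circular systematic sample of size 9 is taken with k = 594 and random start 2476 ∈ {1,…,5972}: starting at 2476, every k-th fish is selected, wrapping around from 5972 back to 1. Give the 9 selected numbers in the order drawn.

2476, 3070, 3664, 4258, 4852, 5446, 68, 662, 1256

Selection 1: 2476
Selection 2: 2476 + 594 = 3070
Selection 3: 3070 + 594 = 3664
Selection 4: 3664 + 594 = 4258
Selection 5: 4258 + 594 = 4852
Selection 6: 4852 + 594 = 5446
Selection 7: 5446 + 594 = 6040 → 6040 − 5972 = 68
Selection 8: 68 + 594 = 662
Selection 9: 662 + 594 = 1256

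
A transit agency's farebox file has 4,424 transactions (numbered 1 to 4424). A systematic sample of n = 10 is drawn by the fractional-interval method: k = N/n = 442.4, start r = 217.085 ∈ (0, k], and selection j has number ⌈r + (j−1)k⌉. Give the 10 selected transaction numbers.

j=1: r + 0k = 217.085 → ⌈·⌉ = 218
j=2: r + 1k = 659.485 → ⌈·⌉ = 660
j=3: r + 2k = 1101.885 → ⌈·⌉ = 1102
j=4: r + 3k = 1544.285 → ⌈·⌉ = 1545
j=5: r + 4k = 1986.685 → ⌈·⌉ = 1987
j=6: r + 5k = 2429.085 → ⌈·⌉ = 2430
j=7: r + 6k = 2871.485 → ⌈·⌉ = 2872
j=8: r + 7k = 3313.885 → ⌈·⌉ = 3314
j=9: r + 8k = 3756.285 → ⌈·⌉ = 3757
j=10: r + 9k = 4198.685 → ⌈·⌉ = 4199

218, 660, 1102, 1545, 1987, 2430, 2872, 3314, 3757, 4199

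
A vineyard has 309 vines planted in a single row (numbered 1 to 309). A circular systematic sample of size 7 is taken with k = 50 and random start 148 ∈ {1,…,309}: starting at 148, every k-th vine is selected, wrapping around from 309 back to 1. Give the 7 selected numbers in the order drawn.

148, 198, 248, 298, 39, 89, 139

Selection 1: 148
Selection 2: 148 + 50 = 198
Selection 3: 198 + 50 = 248
Selection 4: 248 + 50 = 298
Selection 5: 298 + 50 = 348 → 348 − 309 = 39
Selection 6: 39 + 50 = 89
Selection 7: 89 + 50 = 139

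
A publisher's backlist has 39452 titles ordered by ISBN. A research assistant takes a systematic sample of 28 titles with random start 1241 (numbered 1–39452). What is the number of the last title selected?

39284

k = 39452/28 = 1409
28th selection = r + (28−1)·k = 1241 + 27×1409 = 1241 + 38043 = 39284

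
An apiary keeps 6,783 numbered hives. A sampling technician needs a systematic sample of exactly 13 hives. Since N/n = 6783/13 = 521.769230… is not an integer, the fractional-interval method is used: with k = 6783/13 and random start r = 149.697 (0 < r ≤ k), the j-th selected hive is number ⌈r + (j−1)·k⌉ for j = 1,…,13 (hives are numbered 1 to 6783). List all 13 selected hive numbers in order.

150, 672, 1194, 1716, 2237, 2759, 3281, 3803, 4324, 4846, 5368, 5890, 6411

j=1: r + 0k = 149.697 → ⌈·⌉ = 150
j=2: r + 1k = 671.466230… → ⌈·⌉ = 672
j=3: r + 2k = 1193.235461… → ⌈·⌉ = 1194
j=4: r + 3k = 1715.004692… → ⌈·⌉ = 1716
j=5: r + 4k = 2236.773923… → ⌈·⌉ = 2237
j=6: r + 5k = 2758.543153… → ⌈·⌉ = 2759
j=7: r + 6k = 3280.312384… → ⌈·⌉ = 3281
j=8: r + 7k = 3802.081615… → ⌈·⌉ = 3803
j=9: r + 8k = 4323.850846… → ⌈·⌉ = 4324
j=10: r + 9k = 4845.620076… → ⌈·⌉ = 4846
j=11: r + 10k = 5367.389307… → ⌈·⌉ = 5368
j=12: r + 11k = 5889.158538… → ⌈·⌉ = 5890
j=13: r + 12k = 6410.927769… → ⌈·⌉ = 6411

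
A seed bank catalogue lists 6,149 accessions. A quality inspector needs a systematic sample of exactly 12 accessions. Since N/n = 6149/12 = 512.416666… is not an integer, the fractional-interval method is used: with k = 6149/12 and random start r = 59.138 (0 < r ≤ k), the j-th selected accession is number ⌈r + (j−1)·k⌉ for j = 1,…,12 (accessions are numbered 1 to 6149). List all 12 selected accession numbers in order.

j=1: r + 0k = 59.138 → ⌈·⌉ = 60
j=2: r + 1k = 571.554666… → ⌈·⌉ = 572
j=3: r + 2k = 1083.971333… → ⌈·⌉ = 1084
j=4: r + 3k = 1596.388 → ⌈·⌉ = 1597
j=5: r + 4k = 2108.804666… → ⌈·⌉ = 2109
j=6: r + 5k = 2621.221333… → ⌈·⌉ = 2622
j=7: r + 6k = 3133.638 → ⌈·⌉ = 3134
j=8: r + 7k = 3646.054666… → ⌈·⌉ = 3647
j=9: r + 8k = 4158.471333… → ⌈·⌉ = 4159
j=10: r + 9k = 4670.888 → ⌈·⌉ = 4671
j=11: r + 10k = 5183.304666… → ⌈·⌉ = 5184
j=12: r + 11k = 5695.721333… → ⌈·⌉ = 5696

60, 572, 1084, 1597, 2109, 2622, 3134, 3647, 4159, 4671, 5184, 5696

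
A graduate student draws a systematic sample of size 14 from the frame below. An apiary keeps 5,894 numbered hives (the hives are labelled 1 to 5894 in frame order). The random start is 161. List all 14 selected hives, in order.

161, 582, 1003, 1424, 1845, 2266, 2687, 3108, 3529, 3950, 4371, 4792, 5213, 5634

k = N/n = 5894/14 = 421
hive 1: 161
hive 2: 161 + 421 = 582
hive 3: 582 + 421 = 1003
hive 4: 1003 + 421 = 1424
hive 5: 1424 + 421 = 1845
hive 6: 1845 + 421 = 2266
hive 7: 2266 + 421 = 2687
hive 8: 2687 + 421 = 3108
hive 9: 3108 + 421 = 3529
hive 10: 3529 + 421 = 3950
hive 11: 3950 + 421 = 4371
hive 12: 4371 + 421 = 4792
hive 13: 4792 + 421 = 5213
hive 14: 5213 + 421 = 5634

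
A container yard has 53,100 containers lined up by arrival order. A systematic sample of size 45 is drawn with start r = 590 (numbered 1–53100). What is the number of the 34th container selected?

k = 53100/45 = 1180
34th selection = r + (34−1)·k = 590 + 33×1180 = 590 + 38940 = 39530

39530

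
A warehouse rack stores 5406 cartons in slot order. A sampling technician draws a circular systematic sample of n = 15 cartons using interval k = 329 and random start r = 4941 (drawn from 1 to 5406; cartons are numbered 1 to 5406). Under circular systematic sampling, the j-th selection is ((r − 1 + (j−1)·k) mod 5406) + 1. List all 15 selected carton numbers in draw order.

Selection 1: 4941
Selection 2: 4941 + 329 = 5270
Selection 3: 5270 + 329 = 5599 → 5599 − 5406 = 193
Selection 4: 193 + 329 = 522
Selection 5: 522 + 329 = 851
Selection 6: 851 + 329 = 1180
Selection 7: 1180 + 329 = 1509
Selection 8: 1509 + 329 = 1838
Selection 9: 1838 + 329 = 2167
Selection 10: 2167 + 329 = 2496
Selection 11: 2496 + 329 = 2825
Selection 12: 2825 + 329 = 3154
Selection 13: 3154 + 329 = 3483
Selection 14: 3483 + 329 = 3812
Selection 15: 3812 + 329 = 4141

4941, 5270, 193, 522, 851, 1180, 1509, 1838, 2167, 2496, 2825, 3154, 3483, 3812, 4141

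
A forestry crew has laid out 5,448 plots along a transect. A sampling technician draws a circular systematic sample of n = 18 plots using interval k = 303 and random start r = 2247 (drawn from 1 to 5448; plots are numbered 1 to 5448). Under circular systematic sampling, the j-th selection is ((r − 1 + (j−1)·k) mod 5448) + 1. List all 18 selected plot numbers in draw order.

Selection 1: 2247
Selection 2: 2247 + 303 = 2550
Selection 3: 2550 + 303 = 2853
Selection 4: 2853 + 303 = 3156
Selection 5: 3156 + 303 = 3459
Selection 6: 3459 + 303 = 3762
Selection 7: 3762 + 303 = 4065
Selection 8: 4065 + 303 = 4368
Selection 9: 4368 + 303 = 4671
Selection 10: 4671 + 303 = 4974
Selection 11: 4974 + 303 = 5277
Selection 12: 5277 + 303 = 5580 → 5580 − 5448 = 132
Selection 13: 132 + 303 = 435
Selection 14: 435 + 303 = 738
Selection 15: 738 + 303 = 1041
Selection 16: 1041 + 303 = 1344
Selection 17: 1344 + 303 = 1647
Selection 18: 1647 + 303 = 1950

2247, 2550, 2853, 3156, 3459, 3762, 4065, 4368, 4671, 4974, 5277, 132, 435, 738, 1041, 1344, 1647, 1950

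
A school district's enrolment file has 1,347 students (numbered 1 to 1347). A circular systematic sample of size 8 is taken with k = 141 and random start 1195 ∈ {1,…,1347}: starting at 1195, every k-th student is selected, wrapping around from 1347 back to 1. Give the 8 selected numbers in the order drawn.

1195, 1336, 130, 271, 412, 553, 694, 835

Selection 1: 1195
Selection 2: 1195 + 141 = 1336
Selection 3: 1336 + 141 = 1477 → 1477 − 1347 = 130
Selection 4: 130 + 141 = 271
Selection 5: 271 + 141 = 412
Selection 6: 412 + 141 = 553
Selection 7: 553 + 141 = 694
Selection 8: 694 + 141 = 835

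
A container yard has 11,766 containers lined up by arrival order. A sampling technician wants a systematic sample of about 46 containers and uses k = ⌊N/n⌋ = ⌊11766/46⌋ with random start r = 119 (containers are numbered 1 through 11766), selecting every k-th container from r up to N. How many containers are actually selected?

k = ⌊11766/46⌋ = 255
Achieved size = ⌊(11766 − 119)/255⌋ + 1 = ⌊11647/255⌋ + 1 = 45 + 1 = 46
(last selection: 119 + 45×255 = 11594 ≤ 11766; next would be 11849 > 11766)

46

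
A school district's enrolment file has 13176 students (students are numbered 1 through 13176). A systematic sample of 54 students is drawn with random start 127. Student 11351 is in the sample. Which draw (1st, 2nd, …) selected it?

47

k = 13176/54 = 244
position = (11351 − 127)/244 + 1 = 11224/244 + 1 = 46 + 1 = 47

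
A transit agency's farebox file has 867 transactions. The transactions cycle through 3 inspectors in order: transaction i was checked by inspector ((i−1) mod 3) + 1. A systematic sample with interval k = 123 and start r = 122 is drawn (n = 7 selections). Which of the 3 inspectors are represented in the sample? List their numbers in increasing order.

2

Consecutive selections differ by k = 123, so their inspector numbers differ by 123 mod 3 = 0.
gcd(123, 3) = 3, so the sample visits 3/3 = 1 distinct residues mod 3.
Start 122 is inspector 2; the inspectors hit are 2.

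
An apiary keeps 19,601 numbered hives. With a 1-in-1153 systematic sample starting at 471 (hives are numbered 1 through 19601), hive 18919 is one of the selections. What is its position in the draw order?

17

k = 1153
position = (18919 − 471)/1153 + 1 = 18448/1153 + 1 = 16 + 1 = 17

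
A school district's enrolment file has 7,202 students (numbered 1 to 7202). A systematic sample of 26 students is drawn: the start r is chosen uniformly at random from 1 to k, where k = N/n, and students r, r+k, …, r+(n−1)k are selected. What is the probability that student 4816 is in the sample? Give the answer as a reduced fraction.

k = 7202/26 = 277.
Student 4816 is selected iff r ≡ 4816 (mod 277); exactly one such r in {1,…,277}.
Inclusion probability = 1/277.

1/277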